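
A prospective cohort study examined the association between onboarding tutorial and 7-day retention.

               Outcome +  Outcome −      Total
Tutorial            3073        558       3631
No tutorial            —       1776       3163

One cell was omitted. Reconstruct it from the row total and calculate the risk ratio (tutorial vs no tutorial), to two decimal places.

The missing cell is in the unexposed row: 3163 − 1776 = 1387.
So a = 3073, b = 558, c = 1387, d = 1776.
RR = [a/(a+b)] / [c/(c+d)] = (3073/3631) / (1387/3163) = 0.84632/0.43851 = 1.93001

1.93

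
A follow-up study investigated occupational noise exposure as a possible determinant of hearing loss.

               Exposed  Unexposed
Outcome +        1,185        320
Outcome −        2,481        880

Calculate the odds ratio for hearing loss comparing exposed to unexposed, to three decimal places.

Reading the table with exposure as columns: a = 1185 (Exposed, case), b = 2481 (Exposed, non-case), c = 320 (Unexposed, case), d = 880.
OR = (a·d)/(b·c) = (1185 × 880) / (2481 × 320) = 1042800 / 793920 = 1.31348
The odds of hearing loss are about 1.31 times as high in the exposed group.

1.313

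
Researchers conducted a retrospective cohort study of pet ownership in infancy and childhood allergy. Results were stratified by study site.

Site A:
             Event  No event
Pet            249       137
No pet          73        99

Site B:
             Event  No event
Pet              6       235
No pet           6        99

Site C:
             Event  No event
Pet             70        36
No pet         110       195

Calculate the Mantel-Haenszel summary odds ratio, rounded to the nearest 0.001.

2.501

OR_MH = Σ(aᵢdᵢ/nᵢ) / Σ(bᵢcᵢ/nᵢ), where nᵢ is the stratum total.
Stratum 1 (Site A): n = 558; a·d/n = 249·99/558 = 44.1774; b·c/n = 137·73/558 = 17.9229
Stratum 2 (Site B): n = 346; a·d/n = 6·99/346 = 1.7168; b·c/n = 235·6/346 = 4.0751
Stratum 3 (Site C): n = 411; a·d/n = 70·195/411 = 33.2117; b·c/n = 36·110/411 = 9.6350
OR_MH = (44.1774 + 1.7168 + 33.2117) / (17.9229 + 4.0751 + 9.6350) = 79.1059 / 31.6331 = 2.50073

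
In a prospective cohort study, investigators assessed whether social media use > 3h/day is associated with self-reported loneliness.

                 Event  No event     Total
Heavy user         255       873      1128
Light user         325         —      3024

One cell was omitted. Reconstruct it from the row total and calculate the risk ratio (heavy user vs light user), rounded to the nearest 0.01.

2.10

The missing cell is in the unexposed row: 3024 − 325 = 2699.
So a = 255, b = 873, c = 325, d = 2699.
RR = [a/(a+b)] / [c/(c+d)] = (255/1128) / (325/3024) = 0.22606/0.10747 = 2.10344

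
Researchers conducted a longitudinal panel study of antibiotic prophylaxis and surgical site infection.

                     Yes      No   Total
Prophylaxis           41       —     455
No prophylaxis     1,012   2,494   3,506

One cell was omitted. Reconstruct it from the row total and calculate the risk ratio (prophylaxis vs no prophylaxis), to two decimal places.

0.31

The missing cell is in the exposed row: 455 − 41 = 414.
So a = 41, b = 414, c = 1012, d = 2494.
RR = [a/(a+b)] / [c/(c+d)] = (41/455) / (1012/3506) = 0.09011/0.28865 = 0.31218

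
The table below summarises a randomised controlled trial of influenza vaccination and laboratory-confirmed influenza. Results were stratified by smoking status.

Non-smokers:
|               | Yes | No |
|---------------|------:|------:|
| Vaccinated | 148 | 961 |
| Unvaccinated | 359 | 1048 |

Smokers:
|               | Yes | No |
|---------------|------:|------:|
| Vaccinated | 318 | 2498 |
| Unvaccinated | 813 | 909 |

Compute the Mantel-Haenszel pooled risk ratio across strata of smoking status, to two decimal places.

RR_MH = Σ(aᵢ·n₀ᵢ/nᵢ) / Σ(cᵢ·n₁ᵢ/nᵢ), with n₁ᵢ = aᵢ+bᵢ (exposed), n₀ᵢ = cᵢ+dᵢ (unexposed), nᵢ = n₁ᵢ+n₀ᵢ.
Stratum 1 (Non-smokers): n₁ = 1109, n₀ = 1407, n = 2516; a·n₀/n = 148·1407/2516 = 82.7647; c·n₁/n = 359·1109/2516 = 158.2397
Stratum 2 (Smokers): n₁ = 2816, n₀ = 1722, n = 4538; a·n₀/n = 318·1722/4538 = 120.6690; c·n₁/n = 813·2816/4538 = 504.4971
RR_MH = (82.7647 + 120.6690) / (158.2397 + 504.4971) = 203.4337 / 662.7368 = 0.30696

0.31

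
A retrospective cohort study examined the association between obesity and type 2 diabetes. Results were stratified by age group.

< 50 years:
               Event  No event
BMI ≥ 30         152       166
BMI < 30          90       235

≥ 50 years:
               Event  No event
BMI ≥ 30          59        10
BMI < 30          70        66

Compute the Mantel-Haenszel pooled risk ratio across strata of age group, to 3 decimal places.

1.704

RR_MH = Σ(aᵢ·n₀ᵢ/nᵢ) / Σ(cᵢ·n₁ᵢ/nᵢ), with n₁ᵢ = aᵢ+bᵢ (exposed), n₀ᵢ = cᵢ+dᵢ (unexposed), nᵢ = n₁ᵢ+n₀ᵢ.
Stratum 1 (< 50 years): n₁ = 318, n₀ = 325, n = 643; a·n₀/n = 152·325/643 = 76.8274; c·n₁/n = 90·318/643 = 44.5101
Stratum 2 (≥ 50 years): n₁ = 69, n₀ = 136, n = 205; a·n₀/n = 59·136/205 = 39.1415; c·n₁/n = 70·69/205 = 23.5610
RR_MH = (76.8274 + 39.1415) / (44.5101 + 23.5610) = 115.9688 / 68.0711 = 1.70364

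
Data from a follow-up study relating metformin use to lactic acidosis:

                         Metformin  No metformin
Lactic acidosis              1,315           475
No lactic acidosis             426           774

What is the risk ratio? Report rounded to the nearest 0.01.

1.99

Reading the table with exposure as columns: a = 1315 (Metformin, case), b = 426 (Metformin, non-case), c = 475 (No metformin, case), d = 774.
Risk in exposed = 1315/1741 = 0.75531; risk in unexposed = 475/1249 = 0.38030.
RR = 0.75531 / 0.38030 = 1.98608
The risk among the exposed is 1.99 times that among the unexposed.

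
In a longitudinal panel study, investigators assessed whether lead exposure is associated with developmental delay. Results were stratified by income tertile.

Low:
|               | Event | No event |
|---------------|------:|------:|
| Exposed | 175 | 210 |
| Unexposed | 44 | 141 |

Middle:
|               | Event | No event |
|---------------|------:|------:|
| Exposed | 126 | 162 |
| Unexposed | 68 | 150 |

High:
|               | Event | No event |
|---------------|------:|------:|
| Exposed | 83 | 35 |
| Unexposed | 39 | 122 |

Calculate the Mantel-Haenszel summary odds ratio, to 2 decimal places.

OR_MH = Σ(aᵢdᵢ/nᵢ) / Σ(bᵢcᵢ/nᵢ), where nᵢ is the stratum total.
Stratum 1 (Low): n = 570; a·d/n = 175·141/570 = 43.2895; b·c/n = 210·44/570 = 16.2105
Stratum 2 (Middle): n = 506; a·d/n = 126·150/506 = 37.3518; b·c/n = 162·68/506 = 21.7708
Stratum 3 (High): n = 279; a·d/n = 83·122/279 = 36.2939; b·c/n = 35·39/279 = 4.8925
OR_MH = (43.2895 + 37.3518 + 36.2939) / (16.2105 + 21.7708 + 4.8925) = 116.9352 / 42.8738 = 2.72743

2.73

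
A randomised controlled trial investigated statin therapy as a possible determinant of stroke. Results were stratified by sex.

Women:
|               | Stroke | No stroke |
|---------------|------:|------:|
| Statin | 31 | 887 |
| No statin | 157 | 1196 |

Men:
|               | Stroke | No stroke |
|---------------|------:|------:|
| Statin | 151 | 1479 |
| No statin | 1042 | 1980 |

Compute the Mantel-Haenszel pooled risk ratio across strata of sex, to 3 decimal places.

RR_MH = Σ(aᵢ·n₀ᵢ/nᵢ) / Σ(cᵢ·n₁ᵢ/nᵢ), with n₁ᵢ = aᵢ+bᵢ (exposed), n₀ᵢ = cᵢ+dᵢ (unexposed), nᵢ = n₁ᵢ+n₀ᵢ.
Stratum 1 (Women): n₁ = 918, n₀ = 1353, n = 2271; a·n₀/n = 31·1353/2271 = 18.4690; c·n₁/n = 157·918/2271 = 63.4637
Stratum 2 (Men): n₁ = 1630, n₀ = 3022, n = 4652; a·n₀/n = 151·3022/4652 = 98.0916; c·n₁/n = 1042·1630/4652 = 365.1032
RR_MH = (18.4690 + 98.0916) / (63.4637 + 365.1032) = 116.5605 / 428.5669 = 0.27198

0.272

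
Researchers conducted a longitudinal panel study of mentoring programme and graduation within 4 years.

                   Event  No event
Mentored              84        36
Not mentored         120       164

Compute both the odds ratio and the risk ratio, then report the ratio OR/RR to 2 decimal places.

Cells: a = 84, b = 36, c = 120, d = 164.
OR = (84·164)/(36·120) = 13776/4320 = 3.18889
Risk in exposed = 84/120 = 0.70000; risk in unexposed = 120/284 = 0.42254; RR = 1.65667
OR/RR = 3.18889 / 1.65667 = 1.92488
The outcome is not rare, so the OR lies further from 1 than the RR.

1.92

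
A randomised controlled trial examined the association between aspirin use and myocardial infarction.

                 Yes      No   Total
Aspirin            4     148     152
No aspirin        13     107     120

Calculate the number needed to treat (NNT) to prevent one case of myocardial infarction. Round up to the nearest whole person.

13

Risk in treated group = 4/152 = 0.02632; risk in control = 13/120 = 0.10833.
Absolute risk reduction = 0.10833 − 0.02632 = 0.08202
NNT = 1 / ARR = 1 / 0.08202 = 12.193 → round up → 13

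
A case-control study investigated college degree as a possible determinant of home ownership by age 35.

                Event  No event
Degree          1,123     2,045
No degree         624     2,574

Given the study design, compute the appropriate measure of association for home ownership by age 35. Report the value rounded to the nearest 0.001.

Cells: a = 1123, b = 2045, c = 624, d = 2574.
This is a case-control study: participants were sampled on outcome status, so risks in the source population cannot be estimated directly — relative risk is not valid here. The odds ratio is the appropriate measure.
OR = (a·d)/(b·c) = (1123 × 2574) / (2045 × 624) = 2890602 / 1276080 = 2.26522

2.265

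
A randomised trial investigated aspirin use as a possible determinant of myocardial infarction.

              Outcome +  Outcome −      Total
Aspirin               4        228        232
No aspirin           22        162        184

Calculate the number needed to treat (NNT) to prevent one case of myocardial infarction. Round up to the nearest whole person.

Risk in treated group = 4/232 = 0.01724; risk in control = 22/184 = 0.11957.
Absolute risk reduction = 0.11957 − 0.01724 = 0.10232
NNT = 1 / ARR = 1 / 0.10232 = 9.773 → round up → 10

10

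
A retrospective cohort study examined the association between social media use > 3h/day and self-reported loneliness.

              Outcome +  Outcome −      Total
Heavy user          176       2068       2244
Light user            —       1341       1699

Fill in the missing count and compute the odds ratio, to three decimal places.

0.319

The missing cell is in the unexposed row: 1699 − 1341 = 358.
So a = 176, b = 2068, c = 358, d = 1341.
OR = (a·d)/(b·c) = (176 × 1341) / (2068 × 358) = 236016 / 740344 = 0.31879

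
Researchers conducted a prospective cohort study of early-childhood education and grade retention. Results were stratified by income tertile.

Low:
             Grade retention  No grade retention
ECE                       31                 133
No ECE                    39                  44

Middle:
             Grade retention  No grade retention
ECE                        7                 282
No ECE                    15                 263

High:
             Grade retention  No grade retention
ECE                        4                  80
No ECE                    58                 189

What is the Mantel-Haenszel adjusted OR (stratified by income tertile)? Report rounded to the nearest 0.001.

0.260

OR_MH = Σ(aᵢdᵢ/nᵢ) / Σ(bᵢcᵢ/nᵢ), where nᵢ is the stratum total.
Stratum 1 (Low): n = 247; a·d/n = 31·44/247 = 5.5223; b·c/n = 133·39/247 = 21.0000
Stratum 2 (Middle): n = 567; a·d/n = 7·263/567 = 3.2469; b·c/n = 282·15/567 = 7.4603
Stratum 3 (High): n = 331; a·d/n = 4·189/331 = 2.2840; b·c/n = 80·58/331 = 14.0181
OR_MH = (5.5223 + 3.2469 + 2.2840) / (21.0000 + 7.4603 + 14.0181) = 11.0532 / 42.4784 = 0.26021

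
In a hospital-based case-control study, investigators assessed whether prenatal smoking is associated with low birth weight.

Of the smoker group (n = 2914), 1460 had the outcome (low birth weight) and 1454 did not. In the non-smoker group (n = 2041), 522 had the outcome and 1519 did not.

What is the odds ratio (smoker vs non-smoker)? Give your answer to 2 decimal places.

2.92

From the description: a = 1460, b = 1454, c = 522, d = 1519.
OR = (a·d)/(b·c) = (1460 × 1519) / (1454 × 522) = 2217740 / 758988 = 2.92197
The odds of low birth weight are about 2.92 times as high in the smoker group.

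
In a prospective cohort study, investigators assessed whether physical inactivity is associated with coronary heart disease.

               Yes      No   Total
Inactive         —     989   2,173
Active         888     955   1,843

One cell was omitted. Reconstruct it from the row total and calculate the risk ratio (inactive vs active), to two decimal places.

1.13

The missing cell is in the exposed row: 2173 − 989 = 1184.
So a = 1184, b = 989, c = 888, d = 955.
RR = [a/(a+b)] / [c/(c+d)] = (1184/2173) / (888/1843) = 0.54487/0.48182 = 1.13085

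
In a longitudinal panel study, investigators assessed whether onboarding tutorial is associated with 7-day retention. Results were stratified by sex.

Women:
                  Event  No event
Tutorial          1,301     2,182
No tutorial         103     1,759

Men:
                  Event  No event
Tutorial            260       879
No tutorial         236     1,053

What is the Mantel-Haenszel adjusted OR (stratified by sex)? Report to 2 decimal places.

4.24

OR_MH = Σ(aᵢdᵢ/nᵢ) / Σ(bᵢcᵢ/nᵢ), where nᵢ is the stratum total.
Stratum 1 (Women): n = 5345; a·d/n = 1301·1759/5345 = 428.1495; b·c/n = 2182·103/5345 = 42.0479
Stratum 2 (Men): n = 2428; a·d/n = 260·1053/2428 = 112.7595; b·c/n = 879·236/2428 = 85.4382
OR_MH = (428.1495 + 112.7595) / (42.0479 + 85.4382) = 540.9090 / 127.4861 = 4.24289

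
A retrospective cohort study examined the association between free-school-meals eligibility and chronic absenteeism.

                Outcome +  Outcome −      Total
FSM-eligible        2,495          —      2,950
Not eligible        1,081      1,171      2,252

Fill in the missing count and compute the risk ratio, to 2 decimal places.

The missing cell is in the exposed row: 2950 − 2495 = 455.
So a = 2495, b = 455, c = 1081, d = 1171.
RR = [a/(a+b)] / [c/(c+d)] = (2495/2950) / (1081/2252) = 0.84576/0.48002 = 1.76194

1.76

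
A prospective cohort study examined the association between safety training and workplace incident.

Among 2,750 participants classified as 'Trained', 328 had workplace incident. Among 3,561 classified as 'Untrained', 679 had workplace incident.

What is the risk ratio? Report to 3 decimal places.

From the description: a = 328, b = 2422, c = 679, d = 2882.
Risk in exposed = 328/2750 = 0.11927; risk in unexposed = 679/3561 = 0.19068.
RR = 0.11927 / 0.19068 = 0.62552
The risk is 37% lower among the exposed than among the unexposed.

0.626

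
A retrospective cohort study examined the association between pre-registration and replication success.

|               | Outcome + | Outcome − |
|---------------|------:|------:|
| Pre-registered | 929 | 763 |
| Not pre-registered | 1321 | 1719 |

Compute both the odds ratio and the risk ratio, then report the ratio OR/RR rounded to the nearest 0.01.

Cells: a = 929, b = 763, c = 1321, d = 1719.
OR = (929·1719)/(763·1321) = 1596951/1007923 = 1.58440
Risk in exposed = 929/1692 = 0.54905; risk in unexposed = 1321/3040 = 0.43454; RR = 1.26353
OR/RR = 1.58440 / 1.26353 = 1.25394
The outcome is not rare, so the OR lies further from 1 than the RR.

1.25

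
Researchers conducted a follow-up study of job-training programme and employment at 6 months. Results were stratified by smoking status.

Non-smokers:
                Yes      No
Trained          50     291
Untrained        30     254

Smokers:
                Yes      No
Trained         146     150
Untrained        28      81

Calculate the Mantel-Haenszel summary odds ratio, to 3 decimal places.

2.035

OR_MH = Σ(aᵢdᵢ/nᵢ) / Σ(bᵢcᵢ/nᵢ), where nᵢ is the stratum total.
Stratum 1 (Non-smokers): n = 625; a·d/n = 50·254/625 = 20.3200; b·c/n = 291·30/625 = 13.9680
Stratum 2 (Smokers): n = 405; a·d/n = 146·81/405 = 29.2000; b·c/n = 150·28/405 = 10.3704
OR_MH = (20.3200 + 29.2000) / (13.9680 + 10.3704) = 49.5200 / 24.3384 = 2.03465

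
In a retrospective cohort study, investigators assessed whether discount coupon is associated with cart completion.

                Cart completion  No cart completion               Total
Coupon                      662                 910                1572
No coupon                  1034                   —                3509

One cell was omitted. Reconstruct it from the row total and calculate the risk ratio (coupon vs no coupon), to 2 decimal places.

The missing cell is in the unexposed row: 3509 − 1034 = 2475.
So a = 662, b = 910, c = 1034, d = 2475.
RR = [a/(a+b)] / [c/(c+d)] = (662/1572) / (1034/3509) = 0.42112/0.29467 = 1.42912

1.43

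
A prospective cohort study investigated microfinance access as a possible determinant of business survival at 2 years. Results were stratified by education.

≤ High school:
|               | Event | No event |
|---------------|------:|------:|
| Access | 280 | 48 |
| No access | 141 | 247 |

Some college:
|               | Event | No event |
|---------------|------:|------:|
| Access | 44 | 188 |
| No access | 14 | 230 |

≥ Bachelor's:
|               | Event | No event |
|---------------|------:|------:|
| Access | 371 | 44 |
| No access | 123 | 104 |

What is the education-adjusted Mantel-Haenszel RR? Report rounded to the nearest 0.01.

2.02

RR_MH = Σ(aᵢ·n₀ᵢ/nᵢ) / Σ(cᵢ·n₁ᵢ/nᵢ), with n₁ᵢ = aᵢ+bᵢ (exposed), n₀ᵢ = cᵢ+dᵢ (unexposed), nᵢ = n₁ᵢ+n₀ᵢ.
Stratum 1 (≤ High school): n₁ = 328, n₀ = 388, n = 716; a·n₀/n = 280·388/716 = 151.7318; c·n₁/n = 141·328/716 = 64.5922
Stratum 2 (Some college): n₁ = 232, n₀ = 244, n = 476; a·n₀/n = 44·244/476 = 22.5546; c·n₁/n = 14·232/476 = 6.8235
Stratum 3 (≥ Bachelor's): n₁ = 415, n₀ = 227, n = 642; a·n₀/n = 371·227/642 = 131.1791; c·n₁/n = 123·415/642 = 79.5093
RR_MH = (151.7318 + 22.5546 + 131.1791) / (64.5922 + 6.8235 + 79.5093) = 305.4656 / 150.9251 = 2.02396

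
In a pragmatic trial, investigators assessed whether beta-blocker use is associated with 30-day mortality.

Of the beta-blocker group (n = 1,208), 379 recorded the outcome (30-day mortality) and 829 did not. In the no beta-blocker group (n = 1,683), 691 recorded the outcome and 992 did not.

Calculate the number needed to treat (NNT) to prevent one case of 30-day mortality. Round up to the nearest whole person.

11

Risk in treated group = 379/1208 = 0.31374; risk in control = 691/1683 = 0.41058.
Absolute risk reduction = 0.41058 − 0.31374 = 0.09683
NNT = 1 / ARR = 1 / 0.09683 = 10.327 → round up → 11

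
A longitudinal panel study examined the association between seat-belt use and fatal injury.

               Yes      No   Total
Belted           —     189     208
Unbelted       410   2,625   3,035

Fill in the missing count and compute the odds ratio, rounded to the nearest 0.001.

0.644

The missing cell is in the exposed row: 208 − 189 = 19.
So a = 19, b = 189, c = 410, d = 2625.
OR = (a·d)/(b·c) = (19 × 2625) / (189 × 410) = 49875 / 77490 = 0.64363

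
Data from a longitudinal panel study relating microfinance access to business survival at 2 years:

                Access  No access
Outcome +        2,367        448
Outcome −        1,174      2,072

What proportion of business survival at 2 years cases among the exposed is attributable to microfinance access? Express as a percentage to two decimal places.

73.40

Reading the table with exposure as columns: a = 2367 (Access, case), b = 1174 (Access, non-case), c = 448 (No access, case), d = 2072.
Risk in exposed = 2367/3541 = 0.66846; risk in unexposed = 448/2520 = 0.17778.
RR = 0.66846/0.17778 = 3.76006
AR% = (RR − 1)/RR × 100 = (3.76006 − 1)/3.76006 × 100 = 73.4047%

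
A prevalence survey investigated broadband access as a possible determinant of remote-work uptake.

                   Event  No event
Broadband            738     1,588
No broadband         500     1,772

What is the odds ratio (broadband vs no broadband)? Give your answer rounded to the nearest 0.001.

1.647

Cells: a = 738, b = 1588, c = 500, d = 1772.
OR = (a·d)/(b·c) = (738 × 1772) / (1588 × 500) = 1307736 / 794000 = 1.64702
The odds of remote-work uptake are about 1.65 times as high in the broadband group.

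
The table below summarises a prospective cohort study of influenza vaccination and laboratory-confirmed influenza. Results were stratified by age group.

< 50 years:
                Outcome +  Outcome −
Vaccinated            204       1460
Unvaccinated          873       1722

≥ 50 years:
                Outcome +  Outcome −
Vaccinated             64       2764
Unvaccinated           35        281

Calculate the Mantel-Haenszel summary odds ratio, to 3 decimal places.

0.267

OR_MH = Σ(aᵢdᵢ/nᵢ) / Σ(bᵢcᵢ/nᵢ), where nᵢ is the stratum total.
Stratum 1 (< 50 years): n = 4259; a·d/n = 204·1722/4259 = 82.4813; b·c/n = 1460·873/4259 = 299.2674
Stratum 2 (≥ 50 years): n = 3144; a·d/n = 64·281/3144 = 5.7201; b·c/n = 2764·35/3144 = 30.7697
OR_MH = (82.4813 + 5.7201) / (299.2674 + 30.7697) = 88.2014 / 330.0372 = 0.26725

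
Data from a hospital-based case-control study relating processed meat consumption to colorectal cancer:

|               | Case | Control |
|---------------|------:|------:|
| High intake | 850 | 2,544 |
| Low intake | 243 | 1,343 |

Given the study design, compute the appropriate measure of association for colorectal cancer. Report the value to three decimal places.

Cells: a = 850, b = 2544, c = 243, d = 1343.
This is a hospital-based case-control study: participants were sampled on outcome status, so risks in the source population cannot be estimated directly — relative risk is not valid here. The odds ratio is the appropriate measure.
OR = (a·d)/(b·c) = (850 × 1343) / (2544 × 243) = 1141550 / 618192 = 1.84659

1.847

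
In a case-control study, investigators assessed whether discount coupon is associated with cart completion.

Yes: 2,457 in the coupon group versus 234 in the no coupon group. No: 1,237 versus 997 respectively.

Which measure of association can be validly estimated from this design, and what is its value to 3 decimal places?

From the description: a = 2457, b = 1237, c = 234, d = 997.
This is a case-control study: participants were sampled on outcome status, so risks in the source population cannot be estimated directly — relative risk is not valid here. The odds ratio is the appropriate measure.
OR = (a·d)/(b·c) = (2457 × 997) / (1237 × 234) = 2449629 / 289458 = 8.46281

8.463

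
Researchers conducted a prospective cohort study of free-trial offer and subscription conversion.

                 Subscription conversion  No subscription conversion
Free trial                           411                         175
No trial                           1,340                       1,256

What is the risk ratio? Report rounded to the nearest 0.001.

Cells: a = 411, b = 175, c = 1340, d = 1256.
Risk in exposed = 411/586 = 0.70137; risk in unexposed = 1340/2596 = 0.51618.
RR = 0.70137 / 0.51618 = 1.35876
The risk among the exposed is 1.36 times that among the unexposed.

1.359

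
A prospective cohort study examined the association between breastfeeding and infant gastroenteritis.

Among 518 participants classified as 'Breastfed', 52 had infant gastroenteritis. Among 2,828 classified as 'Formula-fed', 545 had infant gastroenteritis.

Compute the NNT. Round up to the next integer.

Risk in treated group = 52/518 = 0.10039; risk in control = 545/2828 = 0.19272.
Absolute risk reduction = 0.19272 − 0.10039 = 0.09233
NNT = 1 / ARR = 1 / 0.09233 = 10.831 → round up → 11

11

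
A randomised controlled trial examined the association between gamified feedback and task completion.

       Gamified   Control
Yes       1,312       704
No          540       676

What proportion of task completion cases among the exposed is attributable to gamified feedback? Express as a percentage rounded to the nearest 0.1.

Reading the table with exposure as columns: a = 1312 (Gamified, case), b = 540 (Gamified, non-case), c = 704 (Control, case), d = 676.
Risk in exposed = 1312/1852 = 0.70842; risk in unexposed = 704/1380 = 0.51014.
RR = 0.70842/0.51014 = 1.38867
AR% = (RR − 1)/RR × 100 = (1.38867 − 1)/1.38867 × 100 = 27.9887%

28.0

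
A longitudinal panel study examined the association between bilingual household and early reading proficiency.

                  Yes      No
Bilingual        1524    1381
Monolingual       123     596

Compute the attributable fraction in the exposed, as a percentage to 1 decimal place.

67.4

Cells: a = 1524, b = 1381, c = 123, d = 596.
Risk in exposed = 1524/2905 = 0.52461; risk in unexposed = 123/719 = 0.17107.
RR = 0.52461/0.17107 = 3.06664
AR% = (RR − 1)/RR × 100 = (3.06664 − 1)/3.06664 × 100 = 67.3910%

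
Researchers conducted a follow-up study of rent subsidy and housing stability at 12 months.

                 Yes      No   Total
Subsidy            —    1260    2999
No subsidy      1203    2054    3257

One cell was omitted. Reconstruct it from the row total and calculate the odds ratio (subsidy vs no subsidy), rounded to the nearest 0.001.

The missing cell is in the exposed row: 2999 − 1260 = 1739.
So a = 1739, b = 1260, c = 1203, d = 2054.
OR = (a·d)/(b·c) = (1739 × 2054) / (1260 × 1203) = 3571906 / 1515780 = 2.35648

2.356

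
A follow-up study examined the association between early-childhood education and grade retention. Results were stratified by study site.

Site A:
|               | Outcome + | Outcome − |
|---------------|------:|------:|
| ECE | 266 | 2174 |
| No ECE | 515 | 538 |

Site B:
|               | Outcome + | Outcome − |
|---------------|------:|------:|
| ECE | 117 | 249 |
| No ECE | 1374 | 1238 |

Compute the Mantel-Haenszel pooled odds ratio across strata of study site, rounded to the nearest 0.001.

OR_MH = Σ(aᵢdᵢ/nᵢ) / Σ(bᵢcᵢ/nᵢ), where nᵢ is the stratum total.
Stratum 1 (Site A): n = 3493; a·d/n = 266·538/3493 = 40.9699; b·c/n = 2174·515/3493 = 320.5296
Stratum 2 (Site B): n = 2978; a·d/n = 117·1238/2978 = 48.6387; b·c/n = 249·1374/2978 = 114.8845
OR_MH = (40.9699 + 48.6387) / (320.5296 + 114.8845) = 89.6086 / 435.4141 = 0.20580

0.206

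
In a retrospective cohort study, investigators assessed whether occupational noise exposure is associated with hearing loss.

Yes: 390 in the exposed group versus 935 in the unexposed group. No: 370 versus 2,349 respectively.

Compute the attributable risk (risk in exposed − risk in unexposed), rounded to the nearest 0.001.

From the description: a = 390, b = 370, c = 935, d = 2349.
Risk in exposed = 390/760 = 0.513158; risk in unexposed = 935/3284 = 0.284714.
Risk difference = 0.513158 − 0.284714 = 0.228444

0.228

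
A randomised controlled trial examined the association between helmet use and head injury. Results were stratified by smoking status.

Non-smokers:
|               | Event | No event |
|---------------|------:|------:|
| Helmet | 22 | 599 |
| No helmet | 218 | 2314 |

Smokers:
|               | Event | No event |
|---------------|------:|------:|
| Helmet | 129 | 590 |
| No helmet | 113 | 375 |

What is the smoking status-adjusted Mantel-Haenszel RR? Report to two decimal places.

RR_MH = Σ(aᵢ·n₀ᵢ/nᵢ) / Σ(cᵢ·n₁ᵢ/nᵢ), with n₁ᵢ = aᵢ+bᵢ (exposed), n₀ᵢ = cᵢ+dᵢ (unexposed), nᵢ = n₁ᵢ+n₀ᵢ.
Stratum 1 (Non-smokers): n₁ = 621, n₀ = 2532, n = 3153; a·n₀/n = 22·2532/3153 = 17.6670; c·n₁/n = 218·621/3153 = 42.9363
Stratum 2 (Smokers): n₁ = 719, n₀ = 488, n = 1207; a·n₀/n = 129·488/1207 = 52.1558; c·n₁/n = 113·719/1207 = 67.3132
RR_MH = (17.6670 + 52.1558) / (42.9363 + 67.3132) = 69.8227 / 110.2494 = 0.63332

0.63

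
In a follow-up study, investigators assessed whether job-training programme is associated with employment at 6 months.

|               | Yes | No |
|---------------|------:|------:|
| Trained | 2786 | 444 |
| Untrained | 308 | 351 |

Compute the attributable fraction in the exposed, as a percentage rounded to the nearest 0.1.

45.8

Cells: a = 2786, b = 444, c = 308, d = 351.
Risk in exposed = 2786/3230 = 0.86254; risk in unexposed = 308/659 = 0.46737.
RR = 0.86254/0.46737 = 1.84550
AR% = (RR − 1)/RR × 100 = (1.84550 − 1)/1.84550 × 100 = 45.8140%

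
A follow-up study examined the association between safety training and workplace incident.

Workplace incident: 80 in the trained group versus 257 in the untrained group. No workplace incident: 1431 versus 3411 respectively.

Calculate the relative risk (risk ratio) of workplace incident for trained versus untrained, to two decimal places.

0.76

From the description: a = 80, b = 1431, c = 257, d = 3411.
Risk in exposed = 80/1511 = 0.05295; risk in unexposed = 257/3668 = 0.07007.
RR = 0.05295 / 0.07007 = 0.75565
The risk is 24% lower among the exposed than among the unexposed.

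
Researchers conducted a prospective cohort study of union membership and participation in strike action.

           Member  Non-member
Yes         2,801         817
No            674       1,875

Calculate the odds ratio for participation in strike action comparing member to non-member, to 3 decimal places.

9.537

Reading the table with exposure as columns: a = 2801 (Member, case), b = 674 (Member, non-case), c = 817 (Non-member, case), d = 1875.
OR = (a·d)/(b·c) = (2801 × 1875) / (674 × 817) = 5251875 / 550658 = 9.53745
The odds of participation in strike action are about 9.54 times as high in the member group.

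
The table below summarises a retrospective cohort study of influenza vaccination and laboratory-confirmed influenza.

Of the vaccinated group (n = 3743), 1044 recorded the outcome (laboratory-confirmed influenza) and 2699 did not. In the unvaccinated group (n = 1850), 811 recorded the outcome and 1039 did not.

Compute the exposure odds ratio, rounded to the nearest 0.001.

0.496

From the description: a = 1044, b = 2699, c = 811, d = 1039.
OR = (a·d)/(b·c) = (1044 × 1039) / (2699 × 811) = 1084716 / 2188889 = 0.49556
Exposure is associated with lower odds of laboratory-confirmed influenza (OR = 0.50 < 1).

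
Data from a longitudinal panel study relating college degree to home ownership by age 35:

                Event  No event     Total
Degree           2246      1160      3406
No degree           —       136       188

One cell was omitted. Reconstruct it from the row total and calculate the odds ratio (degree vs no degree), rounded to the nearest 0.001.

5.064

The missing cell is in the unexposed row: 188 − 136 = 52.
So a = 2246, b = 1160, c = 52, d = 136.
OR = (a·d)/(b·c) = (2246 × 136) / (1160 × 52) = 305456 / 60320 = 5.06393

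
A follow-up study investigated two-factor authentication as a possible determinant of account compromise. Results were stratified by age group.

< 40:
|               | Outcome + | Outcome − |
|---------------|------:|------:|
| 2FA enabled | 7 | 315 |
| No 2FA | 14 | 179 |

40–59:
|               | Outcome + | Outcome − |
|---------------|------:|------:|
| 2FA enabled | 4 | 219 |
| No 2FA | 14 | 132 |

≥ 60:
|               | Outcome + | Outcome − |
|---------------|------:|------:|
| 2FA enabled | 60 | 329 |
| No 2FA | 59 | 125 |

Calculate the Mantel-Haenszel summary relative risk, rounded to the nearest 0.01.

RR_MH = Σ(aᵢ·n₀ᵢ/nᵢ) / Σ(cᵢ·n₁ᵢ/nᵢ), with n₁ᵢ = aᵢ+bᵢ (exposed), n₀ᵢ = cᵢ+dᵢ (unexposed), nᵢ = n₁ᵢ+n₀ᵢ.
Stratum 1 (< 40): n₁ = 322, n₀ = 193, n = 515; a·n₀/n = 7·193/515 = 2.6233; c·n₁/n = 14·322/515 = 8.7534
Stratum 2 (40–59): n₁ = 223, n₀ = 146, n = 369; a·n₀/n = 4·146/369 = 1.5827; c·n₁/n = 14·223/369 = 8.4607
Stratum 3 (≥ 60): n₁ = 389, n₀ = 184, n = 573; a·n₀/n = 60·184/573 = 19.2670; c·n₁/n = 59·389/573 = 40.0541
RR_MH = (2.6233 + 1.5827 + 19.2670) / (8.7534 + 8.4607 + 40.0541) = 23.4730 / 57.2682 = 0.40988

0.41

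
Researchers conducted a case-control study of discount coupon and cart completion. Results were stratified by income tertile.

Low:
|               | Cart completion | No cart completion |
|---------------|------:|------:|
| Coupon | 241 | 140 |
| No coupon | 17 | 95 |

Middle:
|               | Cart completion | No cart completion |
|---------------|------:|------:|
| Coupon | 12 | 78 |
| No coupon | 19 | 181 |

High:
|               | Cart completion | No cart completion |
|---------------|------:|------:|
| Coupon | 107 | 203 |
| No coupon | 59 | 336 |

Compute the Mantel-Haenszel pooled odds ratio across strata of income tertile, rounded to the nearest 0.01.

3.90

OR_MH = Σ(aᵢdᵢ/nᵢ) / Σ(bᵢcᵢ/nᵢ), where nᵢ is the stratum total.
Stratum 1 (Low): n = 493; a·d/n = 241·95/493 = 46.4402; b·c/n = 140·17/493 = 4.8276
Stratum 2 (Middle): n = 290; a·d/n = 12·181/290 = 7.4897; b·c/n = 78·19/290 = 5.1103
Stratum 3 (High): n = 705; a·d/n = 107·336/705 = 50.9957; b·c/n = 203·59/705 = 16.9887
OR_MH = (46.4402 + 7.4897 + 50.9957) / (4.8276 + 5.1103 + 16.9887) = 104.9256 / 26.9266 = 3.89673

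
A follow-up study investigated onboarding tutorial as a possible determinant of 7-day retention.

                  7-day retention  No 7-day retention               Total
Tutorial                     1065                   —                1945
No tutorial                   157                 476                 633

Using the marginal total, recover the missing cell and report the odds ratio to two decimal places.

The missing cell is in the exposed row: 1945 − 1065 = 880.
So a = 1065, b = 880, c = 157, d = 476.
OR = (a·d)/(b·c) = (1065 × 476) / (880 × 157) = 506940 / 138160 = 3.66922

3.67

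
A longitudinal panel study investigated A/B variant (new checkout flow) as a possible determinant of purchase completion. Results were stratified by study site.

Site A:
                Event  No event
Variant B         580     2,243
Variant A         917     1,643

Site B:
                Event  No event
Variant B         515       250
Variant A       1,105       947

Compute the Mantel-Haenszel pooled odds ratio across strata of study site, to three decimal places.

OR_MH = Σ(aᵢdᵢ/nᵢ) / Σ(bᵢcᵢ/nᵢ), where nᵢ is the stratum total.
Stratum 1 (Site A): n = 5383; a·d/n = 580·1643/5383 = 177.0277; b·c/n = 2243·917/5383 = 382.0975
Stratum 2 (Site B): n = 2817; a·d/n = 515·947/2817 = 173.1292; b·c/n = 250·1105/2817 = 98.0653
OR_MH = (177.0277 + 173.1292) / (382.0975 + 98.0653) = 350.1569 / 480.1628 = 0.72925

0.729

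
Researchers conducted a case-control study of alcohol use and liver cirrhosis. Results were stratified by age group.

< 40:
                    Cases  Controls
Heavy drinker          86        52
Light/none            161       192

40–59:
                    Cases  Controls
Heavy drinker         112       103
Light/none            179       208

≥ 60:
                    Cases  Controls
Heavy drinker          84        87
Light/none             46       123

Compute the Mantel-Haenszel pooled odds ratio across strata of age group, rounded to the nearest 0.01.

1.73

OR_MH = Σ(aᵢdᵢ/nᵢ) / Σ(bᵢcᵢ/nᵢ), where nᵢ is the stratum total.
Stratum 1 (< 40): n = 491; a·d/n = 86·192/491 = 33.6293; b·c/n = 52·161/491 = 17.0509
Stratum 2 (40–59): n = 602; a·d/n = 112·208/602 = 38.6977; b·c/n = 103·179/602 = 30.6262
Stratum 3 (≥ 60): n = 340; a·d/n = 84·123/340 = 30.3882; b·c/n = 87·46/340 = 11.7706
OR_MH = (33.6293 + 38.6977 + 30.3882) / (17.0509 + 30.6262 + 11.7706) = 102.7152 / 59.4478 = 1.72782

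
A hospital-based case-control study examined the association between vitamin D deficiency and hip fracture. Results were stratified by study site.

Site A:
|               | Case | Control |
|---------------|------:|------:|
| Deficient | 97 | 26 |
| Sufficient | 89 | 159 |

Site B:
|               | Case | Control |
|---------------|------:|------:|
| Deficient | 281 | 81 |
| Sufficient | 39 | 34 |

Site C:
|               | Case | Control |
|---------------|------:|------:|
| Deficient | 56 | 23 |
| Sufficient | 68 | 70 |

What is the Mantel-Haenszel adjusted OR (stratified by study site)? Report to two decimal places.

OR_MH = Σ(aᵢdᵢ/nᵢ) / Σ(bᵢcᵢ/nᵢ), where nᵢ is the stratum total.
Stratum 1 (Site A): n = 371; a·d/n = 97·159/371 = 41.5714; b·c/n = 26·89/371 = 6.2372
Stratum 2 (Site B): n = 435; a·d/n = 281·34/435 = 21.9632; b·c/n = 81·39/435 = 7.2621
Stratum 3 (Site C): n = 217; a·d/n = 56·70/217 = 18.0645; b·c/n = 23·68/217 = 7.2074
OR_MH = (41.5714 + 21.9632 + 18.0645) / (6.2372 + 7.2621 + 7.2074) = 81.5992 / 20.7066 = 3.94072

3.94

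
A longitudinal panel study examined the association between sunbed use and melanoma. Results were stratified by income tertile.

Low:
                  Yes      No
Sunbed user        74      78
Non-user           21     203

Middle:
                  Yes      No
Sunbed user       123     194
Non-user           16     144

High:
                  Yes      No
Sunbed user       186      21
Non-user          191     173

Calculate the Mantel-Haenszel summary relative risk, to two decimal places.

RR_MH = Σ(aᵢ·n₀ᵢ/nᵢ) / Σ(cᵢ·n₁ᵢ/nᵢ), with n₁ᵢ = aᵢ+bᵢ (exposed), n₀ᵢ = cᵢ+dᵢ (unexposed), nᵢ = n₁ᵢ+n₀ᵢ.
Stratum 1 (Low): n₁ = 152, n₀ = 224, n = 376; a·n₀/n = 74·224/376 = 44.0851; c·n₁/n = 21·152/376 = 8.4894
Stratum 2 (Middle): n₁ = 317, n₀ = 160, n = 477; a·n₀/n = 123·160/477 = 41.2579; c·n₁/n = 16·317/477 = 10.6331
Stratum 3 (High): n₁ = 207, n₀ = 364, n = 571; a·n₀/n = 186·364/571 = 118.5709; c·n₁/n = 191·207/571 = 69.2417
RR_MH = (44.0851 + 41.2579 + 118.5709) / (8.4894 + 10.6331 + 69.2417) = 203.9139 / 88.3642 = 2.30765

2.31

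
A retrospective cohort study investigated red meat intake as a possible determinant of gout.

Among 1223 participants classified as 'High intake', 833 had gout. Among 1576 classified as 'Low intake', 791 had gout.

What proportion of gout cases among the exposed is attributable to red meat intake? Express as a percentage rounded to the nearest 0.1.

From the description: a = 833, b = 390, c = 791, d = 785.
Risk in exposed = 833/1223 = 0.68111; risk in unexposed = 791/1576 = 0.50190.
RR = 0.68111/0.50190 = 1.35706
AR% = (RR − 1)/RR × 100 = (1.35706 − 1)/1.35706 × 100 = 26.3112%

26.3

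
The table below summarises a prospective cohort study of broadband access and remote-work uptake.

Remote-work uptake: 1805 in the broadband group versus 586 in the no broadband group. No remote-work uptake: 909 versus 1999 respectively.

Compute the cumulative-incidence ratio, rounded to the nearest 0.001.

2.934

From the description: a = 1805, b = 909, c = 586, d = 1999.
Risk in exposed = 1805/2714 = 0.66507; risk in unexposed = 586/2585 = 0.22669.
RR = 0.66507 / 0.22669 = 2.93380
The risk among the exposed is 2.93 times that among the unexposed.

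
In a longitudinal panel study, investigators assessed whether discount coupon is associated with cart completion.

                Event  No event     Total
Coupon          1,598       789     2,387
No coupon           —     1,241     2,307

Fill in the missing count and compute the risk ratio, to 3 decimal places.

The missing cell is in the unexposed row: 2307 − 1241 = 1066.
So a = 1598, b = 789, c = 1066, d = 1241.
RR = [a/(a+b)] / [c/(c+d)] = (1598/2387) / (1066/2307) = 0.66946/0.46207 = 1.44882

1.449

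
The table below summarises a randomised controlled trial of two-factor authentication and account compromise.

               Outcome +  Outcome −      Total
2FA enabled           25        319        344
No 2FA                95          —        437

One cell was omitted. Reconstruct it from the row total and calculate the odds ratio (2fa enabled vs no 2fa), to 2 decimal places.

0.28

The missing cell is in the unexposed row: 437 − 95 = 342.
So a = 25, b = 319, c = 95, d = 342.
OR = (a·d)/(b·c) = (25 × 342) / (319 × 95) = 8550 / 30305 = 0.28213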